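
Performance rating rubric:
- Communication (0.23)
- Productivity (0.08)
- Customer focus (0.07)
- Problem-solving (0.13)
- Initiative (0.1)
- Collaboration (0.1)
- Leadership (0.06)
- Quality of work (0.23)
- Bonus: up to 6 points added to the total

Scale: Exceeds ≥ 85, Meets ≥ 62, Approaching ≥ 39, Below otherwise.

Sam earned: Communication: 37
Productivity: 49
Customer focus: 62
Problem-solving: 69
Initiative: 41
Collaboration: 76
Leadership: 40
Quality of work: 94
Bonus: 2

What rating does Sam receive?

Weighted total:
  Communication 37 × 0.23 = 8.51
  Productivity 49 × 0.08 = 3.92
  Customer focus 62 × 0.07 = 4.34
  Problem-solving 69 × 0.13 = 8.97
  Initiative 41 × 0.1 = 4.1
  Collaboration 76 × 0.1 = 7.6
  Leadership 40 × 0.06 = 2.4
  Quality of work 94 × 0.23 = 21.62
Sum = 61.46
Bonus: 61.46 + 2 = 63.46
63.46 is ≥ 62 and < 85 → Meets

Meets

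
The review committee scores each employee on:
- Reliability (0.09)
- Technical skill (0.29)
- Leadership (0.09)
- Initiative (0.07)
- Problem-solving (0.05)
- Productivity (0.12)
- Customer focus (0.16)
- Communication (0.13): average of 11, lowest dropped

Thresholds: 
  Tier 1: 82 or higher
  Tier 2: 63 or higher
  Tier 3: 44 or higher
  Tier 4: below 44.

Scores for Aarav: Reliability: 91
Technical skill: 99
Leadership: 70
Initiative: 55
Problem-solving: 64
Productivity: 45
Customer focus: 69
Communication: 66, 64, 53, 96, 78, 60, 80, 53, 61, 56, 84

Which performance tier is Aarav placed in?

Tier 2

Communication: drop 53 → average of remaining 10 = 698/10 = 69.8
Weighted total:
  Reliability 91 × 0.09 = 8.19
  Technical skill 99 × 0.29 = 28.71
  Leadership 70 × 0.09 = 6.3
  Initiative 55 × 0.07 = 3.85
  Problem-solving 64 × 0.05 = 3.2
  Productivity 45 × 0.12 = 5.4
  Customer focus 69 × 0.16 = 11.04
  Communication 69.8 × 0.13 = 9.074
Sum = 75.764
75.764 is ≥ 63 and < 82 → Tier 2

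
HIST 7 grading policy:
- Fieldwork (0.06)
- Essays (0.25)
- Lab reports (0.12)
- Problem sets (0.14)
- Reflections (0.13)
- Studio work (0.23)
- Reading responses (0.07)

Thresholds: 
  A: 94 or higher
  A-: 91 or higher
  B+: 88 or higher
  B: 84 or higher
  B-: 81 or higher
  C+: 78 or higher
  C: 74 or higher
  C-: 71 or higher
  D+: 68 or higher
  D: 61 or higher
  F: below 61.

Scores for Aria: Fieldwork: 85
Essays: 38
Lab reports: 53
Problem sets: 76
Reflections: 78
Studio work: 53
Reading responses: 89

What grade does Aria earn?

F

Weighted total:
  Fieldwork 85 × 0.06 = 5.1
  Essays 38 × 0.25 = 9.5
  Lab reports 53 × 0.12 = 6.36
  Problem sets 76 × 0.14 = 10.64
  Reflections 78 × 0.13 = 10.14
  Studio work 53 × 0.23 = 12.19
  Reading responses 89 × 0.07 = 6.23
Sum = 60.16
60.16 < 61 → F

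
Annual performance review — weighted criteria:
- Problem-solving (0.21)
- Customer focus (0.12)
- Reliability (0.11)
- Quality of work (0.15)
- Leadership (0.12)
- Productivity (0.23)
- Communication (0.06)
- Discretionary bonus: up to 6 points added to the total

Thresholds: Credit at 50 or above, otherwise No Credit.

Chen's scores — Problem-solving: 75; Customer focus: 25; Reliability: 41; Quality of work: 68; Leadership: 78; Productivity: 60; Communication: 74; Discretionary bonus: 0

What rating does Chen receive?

Weighted total:
  Problem-solving 75 × 0.21 = 15.75
  Customer focus 25 × 0.12 = 3
  Reliability 41 × 0.11 = 4.51
  Quality of work 68 × 0.15 = 10.2
  Leadership 78 × 0.12 = 9.36
  Productivity 60 × 0.23 = 13.8
  Communication 74 × 0.06 = 4.44
Sum = 61.06
Discretionary bonus: 61.06 + 0 = 61.06
61.06 ≥ 50 → Credit

Credit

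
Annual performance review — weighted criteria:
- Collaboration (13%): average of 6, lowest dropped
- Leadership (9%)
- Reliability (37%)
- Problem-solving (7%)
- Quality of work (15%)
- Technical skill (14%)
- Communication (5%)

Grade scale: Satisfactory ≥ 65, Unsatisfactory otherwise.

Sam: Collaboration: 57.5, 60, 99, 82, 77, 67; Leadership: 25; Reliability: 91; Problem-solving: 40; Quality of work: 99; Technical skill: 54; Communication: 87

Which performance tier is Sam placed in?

Satisfactory

Collaboration: drop 57.5 → average of remaining 5 = 385/5 = 77
Weighted total:
  Collaboration 77 × 0.13 = 10.01
  Leadership 25 × 0.09 = 2.25
  Reliability 91 × 0.37 = 33.67
  Problem-solving 40 × 0.07 = 2.8
  Quality of work 99 × 0.15 = 14.85
  Technical skill 54 × 0.14 = 7.56
  Communication 87 × 0.05 = 4.35
Sum = 75.49
75.49 ≥ 65 → Satisfactory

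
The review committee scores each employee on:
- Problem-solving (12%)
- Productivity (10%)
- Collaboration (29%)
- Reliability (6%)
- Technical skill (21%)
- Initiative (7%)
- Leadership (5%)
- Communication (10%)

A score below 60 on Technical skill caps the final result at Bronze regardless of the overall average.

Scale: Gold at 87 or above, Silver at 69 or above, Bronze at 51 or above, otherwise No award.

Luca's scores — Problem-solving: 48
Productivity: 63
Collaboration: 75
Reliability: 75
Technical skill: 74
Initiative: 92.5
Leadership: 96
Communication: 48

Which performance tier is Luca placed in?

Technical skill score 74 ≥ 60: minimum met.
Weighted total:
  Problem-solving 48 × 0.12 = 5.76
  Productivity 63 × 0.1 = 6.3
  Collaboration 75 × 0.29 = 21.75
  Reliability 75 × 0.06 = 4.5
  Technical skill 74 × 0.21 = 15.54
  Initiative 92.5 × 0.07 = 6.475
  Leadership 96 × 0.05 = 4.8
  Communication 48 × 0.1 = 4.8
Sum = 69.925
69.925 is ≥ 69 and < 87 → Silver

Silver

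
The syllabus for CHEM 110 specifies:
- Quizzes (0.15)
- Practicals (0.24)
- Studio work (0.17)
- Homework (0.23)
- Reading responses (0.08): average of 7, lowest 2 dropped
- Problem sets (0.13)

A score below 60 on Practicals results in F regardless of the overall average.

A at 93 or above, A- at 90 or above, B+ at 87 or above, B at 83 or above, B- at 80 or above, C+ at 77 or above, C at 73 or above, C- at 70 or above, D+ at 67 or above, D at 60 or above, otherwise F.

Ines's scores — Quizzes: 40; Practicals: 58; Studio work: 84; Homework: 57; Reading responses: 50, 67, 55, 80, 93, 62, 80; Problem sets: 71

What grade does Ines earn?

Reading responses: drop 50, 55 → average of remaining 5 = 382/5 = 76.4
Practicals score 58 < 60: minimum not met.
Weighted total:
  Quizzes 40 × 0.15 = 6
  Practicals 58 × 0.24 = 13.92
  Studio work 84 × 0.17 = 14.28
  Homework 57 × 0.23 = 13.11
  Reading responses 76.4 × 0.08 = 6.112
  Problem sets 71 × 0.13 = 9.23
Sum = 62.652
Because the Practicals minimum was not met, the result is F.

F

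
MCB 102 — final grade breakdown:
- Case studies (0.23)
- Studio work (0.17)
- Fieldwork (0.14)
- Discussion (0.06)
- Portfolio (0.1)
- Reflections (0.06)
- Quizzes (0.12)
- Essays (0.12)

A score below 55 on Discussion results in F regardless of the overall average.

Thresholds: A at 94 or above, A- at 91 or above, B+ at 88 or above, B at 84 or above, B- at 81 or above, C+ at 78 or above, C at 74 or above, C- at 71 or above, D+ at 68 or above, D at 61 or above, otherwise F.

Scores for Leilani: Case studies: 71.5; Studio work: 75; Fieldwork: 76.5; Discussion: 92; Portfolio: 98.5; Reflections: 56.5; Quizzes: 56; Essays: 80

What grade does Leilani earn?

Discussion score 92 ≥ 55: minimum met.
Weighted total:
  Case studies 71.5 × 0.23 = 16.445
  Studio work 75 × 0.17 = 12.75
  Fieldwork 76.5 × 0.14 = 10.71
  Discussion 92 × 0.06 = 5.52
  Portfolio 98.5 × 0.1 = 9.85
  Reflections 56.5 × 0.06 = 3.39
  Quizzes 56 × 0.12 = 6.72
  Essays 80 × 0.12 = 9.6
Sum = 74.985
74.985 is ≥ 74 and < 78 → C

C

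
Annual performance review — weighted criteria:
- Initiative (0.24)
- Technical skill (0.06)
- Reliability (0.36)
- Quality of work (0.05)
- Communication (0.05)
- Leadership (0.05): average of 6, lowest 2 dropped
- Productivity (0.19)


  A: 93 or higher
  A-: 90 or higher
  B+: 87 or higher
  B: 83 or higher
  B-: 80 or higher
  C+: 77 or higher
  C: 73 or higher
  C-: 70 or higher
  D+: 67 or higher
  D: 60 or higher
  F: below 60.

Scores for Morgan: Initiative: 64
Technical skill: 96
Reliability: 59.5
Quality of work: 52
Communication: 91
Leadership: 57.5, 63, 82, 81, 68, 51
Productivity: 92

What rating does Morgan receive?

Leadership: drop 51, 57.5 → average of remaining 4 = 294/4 = 73.5
Weighted total:
  Initiative 64 × 0.24 = 15.36
  Technical skill 96 × 0.06 = 5.76
  Reliability 59.5 × 0.36 = 21.42
  Quality of work 52 × 0.05 = 2.6
  Communication 91 × 0.05 = 4.55
  Leadership 73.5 × 0.05 = 3.675
  Productivity 92 × 0.19 = 17.48
Sum = 70.845
70.845 is ≥ 70 and < 73 → C-

C-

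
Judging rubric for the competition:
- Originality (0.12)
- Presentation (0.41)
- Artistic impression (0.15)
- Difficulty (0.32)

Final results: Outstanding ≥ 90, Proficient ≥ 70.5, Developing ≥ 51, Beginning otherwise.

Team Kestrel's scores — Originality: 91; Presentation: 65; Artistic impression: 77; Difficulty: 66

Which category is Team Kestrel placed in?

Developing

Weighted total:
  Originality 91 × 0.12 = 10.92
  Presentation 65 × 0.41 = 26.65
  Artistic impression 77 × 0.15 = 11.55
  Difficulty 66 × 0.32 = 21.12
Sum = 70.24
70.24 is ≥ 51 and < 70.5 → Developing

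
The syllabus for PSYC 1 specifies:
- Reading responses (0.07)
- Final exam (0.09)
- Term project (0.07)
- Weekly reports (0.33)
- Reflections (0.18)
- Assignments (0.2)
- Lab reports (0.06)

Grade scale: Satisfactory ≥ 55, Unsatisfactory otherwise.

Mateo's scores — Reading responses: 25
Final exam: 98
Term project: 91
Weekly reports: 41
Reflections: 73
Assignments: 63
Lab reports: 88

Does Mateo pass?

Weighted total:
  Reading responses 25 × 0.07 = 1.75
  Final exam 98 × 0.09 = 8.82
  Term project 91 × 0.07 = 6.37
  Weekly reports 41 × 0.33 = 13.53
  Reflections 73 × 0.18 = 13.14
  Assignments 63 × 0.2 = 12.6
  Lab reports 88 × 0.06 = 5.28
Sum = 61.49
61.49 ≥ 55 → Satisfactory

Satisfactory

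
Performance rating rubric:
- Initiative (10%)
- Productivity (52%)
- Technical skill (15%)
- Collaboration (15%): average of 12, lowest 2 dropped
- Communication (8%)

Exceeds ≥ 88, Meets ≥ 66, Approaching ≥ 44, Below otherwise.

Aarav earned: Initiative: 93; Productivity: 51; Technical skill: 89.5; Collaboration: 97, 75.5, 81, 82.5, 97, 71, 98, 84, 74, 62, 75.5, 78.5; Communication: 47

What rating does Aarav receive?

Collaboration: drop 62, 71 → average of remaining 10 = 843/10 = 84.3
Weighted total:
  Initiative 93 × 0.1 = 9.3
  Productivity 51 × 0.52 = 26.52
  Technical skill 89.5 × 0.15 = 13.425
  Collaboration 84.3 × 0.15 = 12.645
  Communication 47 × 0.08 = 3.76
Sum = 65.65
65.65 is ≥ 44 and < 66 → Approaching

Approaching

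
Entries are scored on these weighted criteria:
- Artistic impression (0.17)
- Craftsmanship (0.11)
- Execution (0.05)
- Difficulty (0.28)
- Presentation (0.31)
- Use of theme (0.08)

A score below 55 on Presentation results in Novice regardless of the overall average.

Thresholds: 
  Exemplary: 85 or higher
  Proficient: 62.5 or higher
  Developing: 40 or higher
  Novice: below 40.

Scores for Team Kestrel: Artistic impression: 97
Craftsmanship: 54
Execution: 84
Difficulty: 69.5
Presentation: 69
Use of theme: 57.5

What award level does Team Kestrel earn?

Presentation score 69 ≥ 55: minimum met.
Weighted total:
  Artistic impression 97 × 0.17 = 16.49
  Craftsmanship 54 × 0.11 = 5.94
  Execution 84 × 0.05 = 4.2
  Difficulty 69.5 × 0.28 = 19.46
  Presentation 69 × 0.31 = 21.39
  Use of theme 57.5 × 0.08 = 4.6
Sum = 72.08
72.08 is ≥ 62.5 and < 85 → Proficient

Proficient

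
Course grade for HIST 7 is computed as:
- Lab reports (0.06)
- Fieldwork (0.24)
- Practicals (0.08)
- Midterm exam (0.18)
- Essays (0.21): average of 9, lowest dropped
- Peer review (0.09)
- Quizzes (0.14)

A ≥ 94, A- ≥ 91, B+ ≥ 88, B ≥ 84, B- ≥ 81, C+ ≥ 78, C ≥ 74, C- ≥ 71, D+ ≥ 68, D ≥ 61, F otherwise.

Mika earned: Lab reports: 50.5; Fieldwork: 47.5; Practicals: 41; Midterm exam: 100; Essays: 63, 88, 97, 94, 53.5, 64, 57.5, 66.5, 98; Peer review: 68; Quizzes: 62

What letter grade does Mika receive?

Essays: drop 53.5 → average of remaining 8 = 628/8 = 78.5
Weighted total:
  Lab reports 50.5 × 0.06 = 3.03
  Fieldwork 47.5 × 0.24 = 11.4
  Practicals 41 × 0.08 = 3.28
  Midterm exam 100 × 0.18 = 18
  Essays 78.5 × 0.21 = 16.485
  Peer review 68 × 0.09 = 6.12
  Quizzes 62 × 0.14 = 8.68
Sum = 66.995
66.995 is ≥ 61 and < 68 → D

D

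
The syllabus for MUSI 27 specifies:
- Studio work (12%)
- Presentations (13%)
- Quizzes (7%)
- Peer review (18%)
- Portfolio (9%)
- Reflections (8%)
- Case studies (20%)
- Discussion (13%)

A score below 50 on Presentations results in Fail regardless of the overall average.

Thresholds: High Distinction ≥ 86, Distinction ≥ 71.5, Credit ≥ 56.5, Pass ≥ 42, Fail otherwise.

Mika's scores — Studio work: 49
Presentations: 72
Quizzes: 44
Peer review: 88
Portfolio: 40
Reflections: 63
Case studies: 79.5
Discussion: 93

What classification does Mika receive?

Presentations score 72 ≥ 50: minimum met.
Weighted total:
  Studio work 49 × 0.12 = 5.88
  Presentations 72 × 0.13 = 9.36
  Quizzes 44 × 0.07 = 3.08
  Peer review 88 × 0.18 = 15.84
  Portfolio 40 × 0.09 = 3.6
  Reflections 63 × 0.08 = 5.04
  Case studies 79.5 × 0.2 = 15.9
  Discussion 93 × 0.13 = 12.09
Sum = 70.79
70.79 is ≥ 56.5 and < 71.5 → Credit

Credit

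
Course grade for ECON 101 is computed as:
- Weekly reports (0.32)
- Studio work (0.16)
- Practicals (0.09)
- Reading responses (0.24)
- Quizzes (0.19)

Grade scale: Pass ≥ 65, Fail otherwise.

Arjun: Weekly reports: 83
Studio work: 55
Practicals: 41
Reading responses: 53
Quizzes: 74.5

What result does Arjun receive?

Weighted total:
  Weekly reports 83 × 0.32 = 26.56
  Studio work 55 × 0.16 = 8.8
  Practicals 41 × 0.09 = 3.69
  Reading responses 53 × 0.24 = 12.72
  Quizzes 74.5 × 0.19 = 14.155
Sum = 65.925
65.925 ≥ 65 → Pass

Pass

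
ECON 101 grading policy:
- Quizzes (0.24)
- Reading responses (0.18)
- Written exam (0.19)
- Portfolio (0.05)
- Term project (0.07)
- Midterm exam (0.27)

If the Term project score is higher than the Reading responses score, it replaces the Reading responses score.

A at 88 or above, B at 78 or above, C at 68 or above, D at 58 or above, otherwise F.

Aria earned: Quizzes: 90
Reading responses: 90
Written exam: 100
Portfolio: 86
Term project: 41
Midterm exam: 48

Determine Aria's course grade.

C

Term project (41) ≤ Reading responses (90), so Reading responses stays at 90.
Weighted total:
  Quizzes 90 × 0.24 = 21.6
  Reading responses 90 × 0.18 = 16.2
  Written exam 100 × 0.19 = 19
  Portfolio 86 × 0.05 = 4.3
  Term project 41 × 0.07 = 2.87
  Midterm exam 48 × 0.27 = 12.96
Sum = 76.93
76.93 is ≥ 68 and < 78 → C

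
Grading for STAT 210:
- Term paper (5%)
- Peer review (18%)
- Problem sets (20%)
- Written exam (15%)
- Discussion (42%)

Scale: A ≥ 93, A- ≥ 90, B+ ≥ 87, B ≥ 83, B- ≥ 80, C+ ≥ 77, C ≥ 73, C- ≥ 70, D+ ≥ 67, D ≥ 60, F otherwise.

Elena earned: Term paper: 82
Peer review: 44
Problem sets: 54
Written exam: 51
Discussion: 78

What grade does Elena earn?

D

Weighted total:
  Term paper 82 × 0.05 = 4.1
  Peer review 44 × 0.18 = 7.92
  Problem sets 54 × 0.2 = 10.8
  Written exam 51 × 0.15 = 7.65
  Discussion 78 × 0.42 = 32.76
Sum = 63.23
63.23 is ≥ 60 and < 67 → D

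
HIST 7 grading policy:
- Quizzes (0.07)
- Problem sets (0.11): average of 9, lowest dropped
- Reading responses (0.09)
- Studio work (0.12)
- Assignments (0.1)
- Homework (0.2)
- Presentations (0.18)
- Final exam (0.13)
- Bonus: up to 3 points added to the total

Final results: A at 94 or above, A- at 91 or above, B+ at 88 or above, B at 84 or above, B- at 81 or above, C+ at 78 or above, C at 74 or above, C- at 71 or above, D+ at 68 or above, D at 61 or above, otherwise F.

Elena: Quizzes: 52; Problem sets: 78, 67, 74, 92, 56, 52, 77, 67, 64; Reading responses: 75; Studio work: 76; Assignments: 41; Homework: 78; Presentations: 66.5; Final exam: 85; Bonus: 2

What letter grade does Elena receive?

Problem sets: drop 52 → average of remaining 8 = 575/8 = 71.875
Weighted total:
  Quizzes 52 × 0.07 = 3.64
  Problem sets 71.875 × 0.11 = 7.90625
  Reading responses 75 × 0.09 = 6.75
  Studio work 76 × 0.12 = 9.12
  Assignments 41 × 0.1 = 4.1
  Homework 78 × 0.2 = 15.6
  Presentations 66.5 × 0.18 = 11.97
  Final exam 85 × 0.13 = 11.05
Sum = 70.13625
Bonus: 70.13625 + 2 = 72.13625
72.13625 is ≥ 71 and < 74 → C-

C-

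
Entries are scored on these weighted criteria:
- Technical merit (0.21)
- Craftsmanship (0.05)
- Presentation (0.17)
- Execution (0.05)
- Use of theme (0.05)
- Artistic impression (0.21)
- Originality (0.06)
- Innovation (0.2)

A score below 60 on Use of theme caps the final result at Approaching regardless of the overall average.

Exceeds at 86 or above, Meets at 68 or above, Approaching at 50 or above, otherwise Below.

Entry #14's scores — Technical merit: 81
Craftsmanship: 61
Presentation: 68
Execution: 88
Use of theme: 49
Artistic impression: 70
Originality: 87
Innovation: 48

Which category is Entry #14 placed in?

Approaching

Use of theme score 49 < 60: minimum not met.
Weighted total:
  Technical merit 81 × 0.21 = 17.01
  Craftsmanship 61 × 0.05 = 3.05
  Presentation 68 × 0.17 = 11.56
  Execution 88 × 0.05 = 4.4
  Use of theme 49 × 0.05 = 2.45
  Artistic impression 70 × 0.21 = 14.7
  Originality 87 × 0.06 = 5.22
  Innovation 48 × 0.2 = 9.6
Sum = 67.99
67.99 would be Approaching; cap at Approaching applies → Approaching.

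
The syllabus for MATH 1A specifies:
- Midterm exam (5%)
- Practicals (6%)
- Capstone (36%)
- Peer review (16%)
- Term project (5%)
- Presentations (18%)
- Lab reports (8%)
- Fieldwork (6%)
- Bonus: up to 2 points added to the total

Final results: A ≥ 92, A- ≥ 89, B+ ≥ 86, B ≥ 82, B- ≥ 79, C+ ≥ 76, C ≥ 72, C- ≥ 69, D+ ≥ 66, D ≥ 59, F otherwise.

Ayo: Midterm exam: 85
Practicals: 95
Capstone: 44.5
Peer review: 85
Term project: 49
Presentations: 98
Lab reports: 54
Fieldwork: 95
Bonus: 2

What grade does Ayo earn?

C-

Weighted total:
  Midterm exam 85 × 0.05 = 4.25
  Practicals 95 × 0.06 = 5.7
  Capstone 44.5 × 0.36 = 16.02
  Peer review 85 × 0.16 = 13.6
  Term project 49 × 0.05 = 2.45
  Presentations 98 × 0.18 = 17.64
  Lab reports 54 × 0.08 = 4.32
  Fieldwork 95 × 0.06 = 5.7
Sum = 69.68
Bonus: 69.68 + 2 = 71.68
71.68 is ≥ 69 and < 72 → C-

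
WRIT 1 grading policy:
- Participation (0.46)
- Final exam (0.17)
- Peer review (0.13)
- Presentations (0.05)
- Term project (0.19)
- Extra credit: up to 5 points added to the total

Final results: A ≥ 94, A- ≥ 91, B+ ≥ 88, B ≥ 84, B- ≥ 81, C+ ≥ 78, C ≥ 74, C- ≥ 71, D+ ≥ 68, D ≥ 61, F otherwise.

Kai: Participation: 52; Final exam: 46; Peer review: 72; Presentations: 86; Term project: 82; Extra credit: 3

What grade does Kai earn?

Weighted total:
  Participation 52 × 0.46 = 23.92
  Final exam 46 × 0.17 = 7.82
  Peer review 72 × 0.13 = 9.36
  Presentations 86 × 0.05 = 4.3
  Term project 82 × 0.19 = 15.58
Sum = 60.98
Extra credit: 60.98 + 3 = 63.98
63.98 is ≥ 61 and < 68 → D

D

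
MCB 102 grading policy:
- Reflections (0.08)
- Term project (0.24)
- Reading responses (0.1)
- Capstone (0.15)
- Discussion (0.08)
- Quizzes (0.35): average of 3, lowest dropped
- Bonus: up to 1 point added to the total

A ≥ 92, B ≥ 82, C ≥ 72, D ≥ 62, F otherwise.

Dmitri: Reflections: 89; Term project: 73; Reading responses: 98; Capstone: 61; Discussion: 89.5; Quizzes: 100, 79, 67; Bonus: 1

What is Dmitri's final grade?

Quizzes: drop 67 → average of remaining 2 = 179/2 = 89.5
Weighted total:
  Reflections 89 × 0.08 = 7.12
  Term project 73 × 0.24 = 17.52
  Reading responses 98 × 0.1 = 9.8
  Capstone 61 × 0.15 = 9.15
  Discussion 89.5 × 0.08 = 7.16
  Quizzes 89.5 × 0.35 = 31.325
Sum = 82.075
Bonus: 82.075 + 1 = 83.075
83.075 is ≥ 82 and < 92 → B

B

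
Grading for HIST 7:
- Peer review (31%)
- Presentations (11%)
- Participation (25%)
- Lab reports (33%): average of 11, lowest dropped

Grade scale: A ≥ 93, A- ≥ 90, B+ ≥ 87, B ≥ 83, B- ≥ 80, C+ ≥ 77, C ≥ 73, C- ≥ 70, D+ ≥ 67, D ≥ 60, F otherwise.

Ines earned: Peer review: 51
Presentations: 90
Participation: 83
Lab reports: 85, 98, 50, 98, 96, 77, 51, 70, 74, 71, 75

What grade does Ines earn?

Lab reports: drop 50 → average of remaining 10 = 795/10 = 79.5
Weighted total:
  Peer review 51 × 0.31 = 15.81
  Presentations 90 × 0.11 = 9.9
  Participation 83 × 0.25 = 20.75
  Lab reports 79.5 × 0.33 = 26.235
Sum = 72.695
72.695 is ≥ 70 and < 73 → C-

C-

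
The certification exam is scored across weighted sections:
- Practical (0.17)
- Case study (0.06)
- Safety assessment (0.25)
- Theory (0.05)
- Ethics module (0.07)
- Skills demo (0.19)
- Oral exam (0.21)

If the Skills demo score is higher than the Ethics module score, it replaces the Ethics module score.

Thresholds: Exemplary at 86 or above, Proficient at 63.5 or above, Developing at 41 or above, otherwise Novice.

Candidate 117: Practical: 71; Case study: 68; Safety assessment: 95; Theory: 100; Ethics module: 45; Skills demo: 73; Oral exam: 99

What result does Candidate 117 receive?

Skills demo (73) > Ethics module (45), so Ethics module counts as 73.
Weighted total:
  Practical 71 × 0.17 = 12.07
  Case study 68 × 0.06 = 4.08
  Safety assessment 95 × 0.25 = 23.75
  Theory 100 × 0.05 = 5
  Ethics module 73 × 0.07 = 5.11
  Skills demo 73 × 0.19 = 13.87
  Oral exam 99 × 0.21 = 20.79
Sum = 84.67
84.67 is ≥ 63.5 and < 86 → Proficient

Proficient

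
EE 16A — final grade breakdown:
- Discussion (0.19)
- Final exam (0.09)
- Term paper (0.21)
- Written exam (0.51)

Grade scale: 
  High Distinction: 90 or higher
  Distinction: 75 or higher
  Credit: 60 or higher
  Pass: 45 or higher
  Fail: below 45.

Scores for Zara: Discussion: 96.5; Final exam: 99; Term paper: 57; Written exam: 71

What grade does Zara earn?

Distinction

Weighted total:
  Discussion 96.5 × 0.19 = 18.335
  Final exam 99 × 0.09 = 8.91
  Term paper 57 × 0.21 = 11.97
  Written exam 71 × 0.51 = 36.21
Sum = 75.425
75.425 is ≥ 75 and < 90 → Distinction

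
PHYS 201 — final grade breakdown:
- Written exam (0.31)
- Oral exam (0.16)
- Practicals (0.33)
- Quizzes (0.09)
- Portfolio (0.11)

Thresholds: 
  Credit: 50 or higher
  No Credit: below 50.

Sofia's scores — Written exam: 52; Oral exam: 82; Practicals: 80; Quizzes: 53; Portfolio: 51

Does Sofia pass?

Weighted total:
  Written exam 52 × 0.31 = 16.12
  Oral exam 82 × 0.16 = 13.12
  Practicals 80 × 0.33 = 26.4
  Quizzes 53 × 0.09 = 4.77
  Portfolio 51 × 0.11 = 5.61
Sum = 66.02
66.02 ≥ 50 → Credit

Credit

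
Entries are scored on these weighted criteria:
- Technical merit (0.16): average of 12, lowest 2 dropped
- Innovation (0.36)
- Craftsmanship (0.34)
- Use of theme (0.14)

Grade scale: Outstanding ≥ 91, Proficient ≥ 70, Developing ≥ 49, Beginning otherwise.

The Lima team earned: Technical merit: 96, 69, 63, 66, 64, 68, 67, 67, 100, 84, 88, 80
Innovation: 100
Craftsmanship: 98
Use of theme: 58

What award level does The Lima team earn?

Proficient

Technical merit: drop 63, 64 → average of remaining 10 = 785/10 = 78.5
Weighted total:
  Technical merit 78.5 × 0.16 = 12.56
  Innovation 100 × 0.36 = 36
  Craftsmanship 98 × 0.34 = 33.32
  Use of theme 58 × 0.14 = 8.12
Sum = 90
90 is ≥ 70 and < 91 → Proficient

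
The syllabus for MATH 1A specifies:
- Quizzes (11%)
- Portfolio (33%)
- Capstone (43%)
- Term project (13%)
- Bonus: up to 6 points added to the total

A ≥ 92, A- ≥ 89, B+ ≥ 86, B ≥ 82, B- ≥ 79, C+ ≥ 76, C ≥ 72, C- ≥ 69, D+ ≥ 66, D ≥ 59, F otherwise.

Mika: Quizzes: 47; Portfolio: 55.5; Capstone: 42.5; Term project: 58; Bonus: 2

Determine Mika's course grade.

Weighted total:
  Quizzes 47 × 0.11 = 5.17
  Portfolio 55.5 × 0.33 = 18.315
  Capstone 42.5 × 0.43 = 18.275
  Term project 58 × 0.13 = 7.54
Sum = 49.3
Bonus: 49.3 + 2 = 51.3
51.3 < 59 → F

F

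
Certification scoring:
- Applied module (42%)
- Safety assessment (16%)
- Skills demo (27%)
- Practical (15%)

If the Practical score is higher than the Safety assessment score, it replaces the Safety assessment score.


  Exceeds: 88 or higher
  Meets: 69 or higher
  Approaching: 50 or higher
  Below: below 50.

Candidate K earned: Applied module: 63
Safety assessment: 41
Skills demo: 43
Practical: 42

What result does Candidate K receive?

Practical (42) > Safety assessment (41), so Safety assessment counts as 42.
Weighted total:
  Applied module 63 × 0.42 = 26.46
  Safety assessment 42 × 0.16 = 6.72
  Skills demo 43 × 0.27 = 11.61
  Practical 42 × 0.15 = 6.3
Sum = 51.09
51.09 is ≥ 50 and < 69 → Approaching

Approaching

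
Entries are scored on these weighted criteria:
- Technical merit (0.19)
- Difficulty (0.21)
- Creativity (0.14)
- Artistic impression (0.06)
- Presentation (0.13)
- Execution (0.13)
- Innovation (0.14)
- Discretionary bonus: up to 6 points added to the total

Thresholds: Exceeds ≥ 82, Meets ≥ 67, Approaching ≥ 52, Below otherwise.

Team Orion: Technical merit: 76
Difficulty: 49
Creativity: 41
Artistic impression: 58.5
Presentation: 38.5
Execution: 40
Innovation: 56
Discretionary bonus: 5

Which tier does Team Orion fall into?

Weighted total:
  Technical merit 76 × 0.19 = 14.44
  Difficulty 49 × 0.21 = 10.29
  Creativity 41 × 0.14 = 5.74
  Artistic impression 58.5 × 0.06 = 3.51
  Presentation 38.5 × 0.13 = 5.005
  Execution 40 × 0.13 = 5.2
  Innovation 56 × 0.14 = 7.84
Sum = 52.025
Discretionary bonus: 52.025 + 5 = 57.025
57.025 is ≥ 52 and < 67 → Approaching

Approaching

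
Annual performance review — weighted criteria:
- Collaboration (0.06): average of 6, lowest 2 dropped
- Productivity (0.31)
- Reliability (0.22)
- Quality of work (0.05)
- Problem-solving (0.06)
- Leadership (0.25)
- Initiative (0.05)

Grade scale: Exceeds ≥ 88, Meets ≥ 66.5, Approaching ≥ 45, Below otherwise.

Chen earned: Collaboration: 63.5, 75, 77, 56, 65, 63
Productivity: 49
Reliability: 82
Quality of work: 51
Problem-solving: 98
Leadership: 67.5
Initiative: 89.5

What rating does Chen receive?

Meets

Collaboration: drop 56, 63 → average of remaining 4 = 280.5/4 = 70.125
Weighted total:
  Collaboration 70.125 × 0.06 = 4.2075
  Productivity 49 × 0.31 = 15.19
  Reliability 82 × 0.22 = 18.04
  Quality of work 51 × 0.05 = 2.55
  Problem-solving 98 × 0.06 = 5.88
  Leadership 67.5 × 0.25 = 16.875
  Initiative 89.5 × 0.05 = 4.475
Sum = 67.2175
67.2175 is ≥ 66.5 and < 88 → Meets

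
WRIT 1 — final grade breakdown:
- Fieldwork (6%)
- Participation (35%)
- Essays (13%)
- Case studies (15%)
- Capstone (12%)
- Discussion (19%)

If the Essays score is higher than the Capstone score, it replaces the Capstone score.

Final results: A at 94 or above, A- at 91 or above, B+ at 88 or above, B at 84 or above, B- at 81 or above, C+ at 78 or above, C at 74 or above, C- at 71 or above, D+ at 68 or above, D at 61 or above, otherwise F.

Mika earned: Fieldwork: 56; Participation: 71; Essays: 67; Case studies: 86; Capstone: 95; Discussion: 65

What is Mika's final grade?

Essays (67) ≤ Capstone (95), so Capstone stays at 95.
Weighted total:
  Fieldwork 56 × 0.06 = 3.36
  Participation 71 × 0.35 = 24.85
  Essays 67 × 0.13 = 8.71
  Case studies 86 × 0.15 = 12.9
  Capstone 95 × 0.12 = 11.4
  Discussion 65 × 0.19 = 12.35
Sum = 73.57
73.57 is ≥ 71 and < 74 → C-

C-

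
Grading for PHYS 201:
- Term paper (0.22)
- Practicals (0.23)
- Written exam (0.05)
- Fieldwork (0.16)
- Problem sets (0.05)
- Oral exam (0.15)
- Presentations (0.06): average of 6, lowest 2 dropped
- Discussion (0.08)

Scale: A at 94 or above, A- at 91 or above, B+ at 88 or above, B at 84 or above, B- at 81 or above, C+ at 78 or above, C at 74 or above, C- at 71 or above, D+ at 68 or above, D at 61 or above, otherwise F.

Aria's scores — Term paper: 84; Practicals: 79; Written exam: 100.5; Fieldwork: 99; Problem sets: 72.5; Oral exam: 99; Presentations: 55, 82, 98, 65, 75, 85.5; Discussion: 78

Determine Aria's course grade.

Presentations: drop 55, 65 → average of remaining 4 = 340.5/4 = 85.125
Weighted total:
  Term paper 84 × 0.22 = 18.48
  Practicals 79 × 0.23 = 18.17
  Written exam 100.5 × 0.05 = 5.025
  Fieldwork 99 × 0.16 = 15.84
  Problem sets 72.5 × 0.05 = 3.625
  Oral exam 99 × 0.15 = 14.85
  Presentations 85.125 × 0.06 = 5.1075
  Discussion 78 × 0.08 = 6.24
Sum = 87.3375
87.3375 is ≥ 84 and < 88 → B

B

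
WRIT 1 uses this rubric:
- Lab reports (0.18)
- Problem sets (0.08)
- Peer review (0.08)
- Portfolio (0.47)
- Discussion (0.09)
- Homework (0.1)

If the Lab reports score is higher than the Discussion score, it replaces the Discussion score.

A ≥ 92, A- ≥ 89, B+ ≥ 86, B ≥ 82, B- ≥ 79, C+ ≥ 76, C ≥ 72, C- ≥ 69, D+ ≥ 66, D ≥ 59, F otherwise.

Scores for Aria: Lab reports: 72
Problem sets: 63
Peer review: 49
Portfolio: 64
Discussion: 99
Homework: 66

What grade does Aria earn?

Lab reports (72) ≤ Discussion (99), so Discussion stays at 99.
Weighted total:
  Lab reports 72 × 0.18 = 12.96
  Problem sets 63 × 0.08 = 5.04
  Peer review 49 × 0.08 = 3.92
  Portfolio 64 × 0.47 = 30.08
  Discussion 99 × 0.09 = 8.91
  Homework 66 × 0.1 = 6.6
Sum = 67.51
67.51 is ≥ 66 and < 69 → D+

D+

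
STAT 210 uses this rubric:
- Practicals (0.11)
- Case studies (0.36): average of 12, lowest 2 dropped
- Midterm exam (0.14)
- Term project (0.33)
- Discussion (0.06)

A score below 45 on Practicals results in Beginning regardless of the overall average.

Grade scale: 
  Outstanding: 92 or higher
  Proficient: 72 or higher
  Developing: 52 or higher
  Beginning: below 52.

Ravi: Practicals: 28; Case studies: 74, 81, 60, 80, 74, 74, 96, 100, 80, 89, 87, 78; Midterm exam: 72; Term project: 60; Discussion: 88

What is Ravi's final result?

Case studies: drop 60, 74 → average of remaining 10 = 839/10 = 83.9
Practicals score 28 < 45: minimum not met.
Weighted total:
  Practicals 28 × 0.11 = 3.08
  Case studies 83.9 × 0.36 = 30.204
  Midterm exam 72 × 0.14 = 10.08
  Term project 60 × 0.33 = 19.8
  Discussion 88 × 0.06 = 5.28
Sum = 68.444
Because the Practicals minimum was not met, the result is Beginning.

Beginning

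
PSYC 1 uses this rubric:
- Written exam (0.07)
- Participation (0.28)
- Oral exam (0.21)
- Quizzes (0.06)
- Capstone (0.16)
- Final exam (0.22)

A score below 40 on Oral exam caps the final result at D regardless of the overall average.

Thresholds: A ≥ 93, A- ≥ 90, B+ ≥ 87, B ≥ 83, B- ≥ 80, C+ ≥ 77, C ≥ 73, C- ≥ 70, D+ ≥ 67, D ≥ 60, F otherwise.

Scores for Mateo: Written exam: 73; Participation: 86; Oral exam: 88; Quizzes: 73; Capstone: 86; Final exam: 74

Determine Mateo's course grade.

Oral exam score 88 ≥ 40: minimum met.
Weighted total:
  Written exam 73 × 0.07 = 5.11
  Participation 86 × 0.28 = 24.08
  Oral exam 88 × 0.21 = 18.48
  Quizzes 73 × 0.06 = 4.38
  Capstone 86 × 0.16 = 13.76
  Final exam 74 × 0.22 = 16.28
Sum = 82.09
82.09 is ≥ 80 and < 83 → B-

B-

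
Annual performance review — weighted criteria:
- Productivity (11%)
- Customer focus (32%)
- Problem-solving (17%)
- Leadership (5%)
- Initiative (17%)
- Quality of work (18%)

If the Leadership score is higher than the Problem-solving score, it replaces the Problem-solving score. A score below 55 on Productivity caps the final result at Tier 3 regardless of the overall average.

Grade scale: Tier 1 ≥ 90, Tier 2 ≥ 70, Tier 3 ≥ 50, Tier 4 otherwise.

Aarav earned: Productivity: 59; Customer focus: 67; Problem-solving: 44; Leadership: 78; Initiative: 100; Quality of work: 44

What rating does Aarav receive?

Tier 2

Leadership (78) > Problem-solving (44), so Problem-solving counts as 78.
Productivity score 59 ≥ 55: minimum met.
Weighted total:
  Productivity 59 × 0.11 = 6.49
  Customer focus 67 × 0.32 = 21.44
  Problem-solving 78 × 0.17 = 13.26
  Leadership 78 × 0.05 = 3.9
  Initiative 100 × 0.17 = 17
  Quality of work 44 × 0.18 = 7.92
Sum = 70.01
70.01 is ≥ 70 and < 90 → Tier 2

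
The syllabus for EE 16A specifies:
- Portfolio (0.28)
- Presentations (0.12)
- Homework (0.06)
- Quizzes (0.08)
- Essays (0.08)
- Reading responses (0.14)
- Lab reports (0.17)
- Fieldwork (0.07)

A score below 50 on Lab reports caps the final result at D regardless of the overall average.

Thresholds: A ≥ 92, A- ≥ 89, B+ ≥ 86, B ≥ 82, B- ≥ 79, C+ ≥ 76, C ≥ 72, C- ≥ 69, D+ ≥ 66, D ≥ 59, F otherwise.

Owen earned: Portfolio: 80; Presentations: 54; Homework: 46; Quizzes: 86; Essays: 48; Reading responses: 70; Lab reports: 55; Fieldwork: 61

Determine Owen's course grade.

D

Lab reports score 55 ≥ 50: minimum met.
Weighted total:
  Portfolio 80 × 0.28 = 22.4
  Presentations 54 × 0.12 = 6.48
  Homework 46 × 0.06 = 2.76
  Quizzes 86 × 0.08 = 6.88
  Essays 48 × 0.08 = 3.84
  Reading responses 70 × 0.14 = 9.8
  Lab reports 55 × 0.17 = 9.35
  Fieldwork 61 × 0.07 = 4.27
Sum = 65.78
65.78 is ≥ 59 and < 66 → D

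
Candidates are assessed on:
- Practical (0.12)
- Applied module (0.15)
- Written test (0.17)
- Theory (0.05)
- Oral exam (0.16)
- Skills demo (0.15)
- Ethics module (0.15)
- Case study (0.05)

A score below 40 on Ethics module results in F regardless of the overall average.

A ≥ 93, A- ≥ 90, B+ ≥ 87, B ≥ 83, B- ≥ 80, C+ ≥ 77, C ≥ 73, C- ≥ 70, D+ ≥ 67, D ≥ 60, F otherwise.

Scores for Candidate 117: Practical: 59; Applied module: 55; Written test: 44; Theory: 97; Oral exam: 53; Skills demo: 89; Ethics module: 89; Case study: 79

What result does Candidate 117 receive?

Ethics module score 89 ≥ 40: minimum met.
Weighted total:
  Practical 59 × 0.12 = 7.08
  Applied module 55 × 0.15 = 8.25
  Written test 44 × 0.17 = 7.48
  Theory 97 × 0.05 = 4.85
  Oral exam 53 × 0.16 = 8.48
  Skills demo 89 × 0.15 = 13.35
  Ethics module 89 × 0.15 = 13.35
  Case study 79 × 0.05 = 3.95
Sum = 66.79
66.79 is ≥ 60 and < 67 → D

D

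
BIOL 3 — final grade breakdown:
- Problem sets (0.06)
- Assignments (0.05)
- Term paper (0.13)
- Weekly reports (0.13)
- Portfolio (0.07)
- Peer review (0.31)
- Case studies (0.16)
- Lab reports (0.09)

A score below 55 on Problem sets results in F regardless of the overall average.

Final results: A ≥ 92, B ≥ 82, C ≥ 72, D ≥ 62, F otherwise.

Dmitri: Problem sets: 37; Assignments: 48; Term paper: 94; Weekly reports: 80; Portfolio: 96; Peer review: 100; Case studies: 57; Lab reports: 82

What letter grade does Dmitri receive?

F

Problem sets score 37 < 55: minimum not met.
Weighted total:
  Problem sets 37 × 0.06 = 2.22
  Assignments 48 × 0.05 = 2.4
  Term paper 94 × 0.13 = 12.22
  Weekly reports 80 × 0.13 = 10.4
  Portfolio 96 × 0.07 = 6.72
  Peer review 100 × 0.31 = 31
  Case studies 57 × 0.16 = 9.12
  Lab reports 82 × 0.09 = 7.38
Sum = 81.46
Because the Problem sets minimum was not met, the result is F.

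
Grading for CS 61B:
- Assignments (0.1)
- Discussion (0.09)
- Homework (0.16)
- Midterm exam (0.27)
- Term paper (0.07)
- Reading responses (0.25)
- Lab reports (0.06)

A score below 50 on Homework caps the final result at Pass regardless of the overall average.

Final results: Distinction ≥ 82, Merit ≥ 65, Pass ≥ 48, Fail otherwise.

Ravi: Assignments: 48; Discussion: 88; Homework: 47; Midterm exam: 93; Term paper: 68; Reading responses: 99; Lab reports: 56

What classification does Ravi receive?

Homework score 47 < 50: minimum not met.
Weighted total:
  Assignments 48 × 0.1 = 4.8
  Discussion 88 × 0.09 = 7.92
  Homework 47 × 0.16 = 7.52
  Midterm exam 93 × 0.27 = 25.11
  Term paper 68 × 0.07 = 4.76
  Reading responses 99 × 0.25 = 24.75
  Lab reports 56 × 0.06 = 3.36
Sum = 78.22
78.22 would be Merit; cap at Pass applies → Pass.

Pass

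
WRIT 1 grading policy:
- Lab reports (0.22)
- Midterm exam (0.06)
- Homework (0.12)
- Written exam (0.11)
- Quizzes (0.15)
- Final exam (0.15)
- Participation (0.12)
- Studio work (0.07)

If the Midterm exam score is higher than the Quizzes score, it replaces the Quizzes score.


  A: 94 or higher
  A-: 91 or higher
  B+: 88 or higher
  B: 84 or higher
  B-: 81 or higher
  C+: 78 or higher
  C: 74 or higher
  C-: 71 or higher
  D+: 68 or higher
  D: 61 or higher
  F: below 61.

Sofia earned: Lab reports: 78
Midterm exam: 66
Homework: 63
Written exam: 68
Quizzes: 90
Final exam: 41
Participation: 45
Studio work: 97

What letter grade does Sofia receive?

Midterm exam (66) ≤ Quizzes (90), so Quizzes stays at 90.
Weighted total:
  Lab reports 78 × 0.22 = 17.16
  Midterm exam 66 × 0.06 = 3.96
  Homework 63 × 0.12 = 7.56
  Written exam 68 × 0.11 = 7.48
  Quizzes 90 × 0.15 = 13.5
  Final exam 41 × 0.15 = 6.15
  Participation 45 × 0.12 = 5.4
  Studio work 97 × 0.07 = 6.79
Sum = 68
68 is ≥ 68 and < 71 → D+

D+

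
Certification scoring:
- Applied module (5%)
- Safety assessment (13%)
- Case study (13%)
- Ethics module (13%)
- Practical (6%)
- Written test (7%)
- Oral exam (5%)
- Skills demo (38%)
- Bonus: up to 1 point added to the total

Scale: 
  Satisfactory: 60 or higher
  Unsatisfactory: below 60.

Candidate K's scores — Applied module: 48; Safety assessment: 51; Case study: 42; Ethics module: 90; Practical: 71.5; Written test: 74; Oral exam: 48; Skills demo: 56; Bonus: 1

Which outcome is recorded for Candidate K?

Satisfactory

Weighted total:
  Applied module 48 × 0.05 = 2.4
  Safety assessment 51 × 0.13 = 6.63
  Case study 42 × 0.13 = 5.46
  Ethics module 90 × 0.13 = 11.7
  Practical 71.5 × 0.06 = 4.29
  Written test 74 × 0.07 = 5.18
  Oral exam 48 × 0.05 = 2.4
  Skills demo 56 × 0.38 = 21.28
Sum = 59.34
Bonus: 59.34 + 1 = 60.34
60.34 ≥ 60 → Satisfactory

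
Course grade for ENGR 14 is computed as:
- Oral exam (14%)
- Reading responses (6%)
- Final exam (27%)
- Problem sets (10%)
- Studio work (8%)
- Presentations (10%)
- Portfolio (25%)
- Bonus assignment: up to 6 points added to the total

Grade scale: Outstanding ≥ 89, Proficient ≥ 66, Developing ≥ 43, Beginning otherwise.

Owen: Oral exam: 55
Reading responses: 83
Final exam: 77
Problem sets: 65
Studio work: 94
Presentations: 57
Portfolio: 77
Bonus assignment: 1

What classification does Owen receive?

Proficient

Weighted total:
  Oral exam 55 × 0.14 = 7.7
  Reading responses 83 × 0.06 = 4.98
  Final exam 77 × 0.27 = 20.79
  Problem sets 65 × 0.1 = 6.5
  Studio work 94 × 0.08 = 7.52
  Presentations 57 × 0.1 = 5.7
  Portfolio 77 × 0.25 = 19.25
Sum = 72.44
Bonus assignment: 72.44 + 1 = 73.44
73.44 is ≥ 66 and < 89 → Proficient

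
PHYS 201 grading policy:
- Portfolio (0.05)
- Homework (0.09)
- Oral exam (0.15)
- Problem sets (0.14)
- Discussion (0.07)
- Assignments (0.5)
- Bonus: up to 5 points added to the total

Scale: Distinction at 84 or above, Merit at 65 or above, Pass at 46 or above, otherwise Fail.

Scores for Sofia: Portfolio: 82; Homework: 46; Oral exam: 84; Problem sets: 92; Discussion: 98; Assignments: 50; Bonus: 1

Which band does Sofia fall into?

Merit

Weighted total:
  Portfolio 82 × 0.05 = 4.1
  Homework 46 × 0.09 = 4.14
  Oral exam 84 × 0.15 = 12.6
  Problem sets 92 × 0.14 = 12.88
  Discussion 98 × 0.07 = 6.86
  Assignments 50 × 0.5 = 25
Sum = 65.58
Bonus: 65.58 + 1 = 66.58
66.58 is ≥ 65 and < 84 → Merit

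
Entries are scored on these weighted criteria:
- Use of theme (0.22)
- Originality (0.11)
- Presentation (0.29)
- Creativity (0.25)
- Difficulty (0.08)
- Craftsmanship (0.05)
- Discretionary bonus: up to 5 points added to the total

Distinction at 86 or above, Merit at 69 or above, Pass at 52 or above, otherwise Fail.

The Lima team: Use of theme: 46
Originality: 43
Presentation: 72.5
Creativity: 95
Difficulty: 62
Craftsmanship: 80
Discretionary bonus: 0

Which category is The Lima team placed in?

Pass

Weighted total:
  Use of theme 46 × 0.22 = 10.12
  Originality 43 × 0.11 = 4.73
  Presentation 72.5 × 0.29 = 21.025
  Creativity 95 × 0.25 = 23.75
  Difficulty 62 × 0.08 = 4.96
  Craftsmanship 80 × 0.05 = 4
Sum = 68.585
Discretionary bonus: 68.585 + 0 = 68.585
68.585 is ≥ 52 and < 69 → Pass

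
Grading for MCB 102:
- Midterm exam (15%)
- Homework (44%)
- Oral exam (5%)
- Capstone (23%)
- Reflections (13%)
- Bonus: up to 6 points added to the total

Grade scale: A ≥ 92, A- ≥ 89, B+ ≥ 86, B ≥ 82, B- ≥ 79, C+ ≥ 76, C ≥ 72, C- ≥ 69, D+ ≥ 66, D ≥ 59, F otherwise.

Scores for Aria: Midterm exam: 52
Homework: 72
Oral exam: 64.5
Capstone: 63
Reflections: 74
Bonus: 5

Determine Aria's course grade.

Weighted total:
  Midterm exam 52 × 0.15 = 7.8
  Homework 72 × 0.44 = 31.68
  Oral exam 64.5 × 0.05 = 3.225
  Capstone 63 × 0.23 = 14.49
  Reflections 74 × 0.13 = 9.62
Sum = 66.815
Bonus: 66.815 + 5 = 71.815
71.815 is ≥ 69 and < 72 → C-

C-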